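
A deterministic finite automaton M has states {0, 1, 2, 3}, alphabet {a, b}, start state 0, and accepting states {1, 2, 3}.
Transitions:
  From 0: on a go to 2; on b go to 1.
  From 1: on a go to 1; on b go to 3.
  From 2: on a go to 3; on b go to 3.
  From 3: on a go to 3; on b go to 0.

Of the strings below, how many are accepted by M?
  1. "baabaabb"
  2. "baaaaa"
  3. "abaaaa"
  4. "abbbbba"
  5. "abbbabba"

5

"baabaabb": accepted
"baaaaa": accepted
"abaaaa": accepted
"abbbbba": accepted
"abbbabba": accepted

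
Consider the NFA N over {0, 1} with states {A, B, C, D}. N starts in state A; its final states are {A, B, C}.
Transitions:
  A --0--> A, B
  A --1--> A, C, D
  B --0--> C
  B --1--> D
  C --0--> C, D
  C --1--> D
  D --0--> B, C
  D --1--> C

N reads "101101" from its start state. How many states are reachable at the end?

3

Start: {A}
read 1: {A, C, D}
read 0: {A, B, C, D}
read 1: {A, C, D}
read 1: {A, C, D}
read 0: {A, B, C, D}
read 1: {A, C, D}
Final reachable set {A, C, D} has 3 states.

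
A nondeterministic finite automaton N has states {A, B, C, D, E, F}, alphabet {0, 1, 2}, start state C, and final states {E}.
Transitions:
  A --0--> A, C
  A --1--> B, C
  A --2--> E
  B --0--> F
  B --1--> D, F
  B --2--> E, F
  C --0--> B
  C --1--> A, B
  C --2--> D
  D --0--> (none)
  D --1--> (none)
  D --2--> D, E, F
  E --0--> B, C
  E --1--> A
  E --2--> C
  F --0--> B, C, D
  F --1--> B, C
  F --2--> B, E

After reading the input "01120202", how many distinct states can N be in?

Start: {C}
read 0: {B}
read 1: {D, F}
read 1: {B, C}
read 2: {D, E, F}
read 0: {B, C, D}
read 2: {D, E, F}
read 0: {B, C, D}
read 2: {D, E, F}
Final reachable set {D, E, F} has 3 states.

3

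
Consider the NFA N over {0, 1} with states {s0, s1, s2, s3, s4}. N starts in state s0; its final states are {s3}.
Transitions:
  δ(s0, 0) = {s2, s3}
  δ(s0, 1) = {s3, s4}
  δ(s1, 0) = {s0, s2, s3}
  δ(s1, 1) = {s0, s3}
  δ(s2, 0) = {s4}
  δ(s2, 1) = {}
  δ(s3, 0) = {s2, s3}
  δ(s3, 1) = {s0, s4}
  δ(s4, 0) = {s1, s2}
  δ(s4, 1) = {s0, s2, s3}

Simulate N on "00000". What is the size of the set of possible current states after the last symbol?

Start: {s0}
read 0: {s2, s3}
read 0: {s2, s3, s4}
read 0: {s1, s2, s3, s4}
read 0: {s0, s1, s2, s3, s4}
read 0: {s0, s1, s2, s3, s4}
Final reachable set {s0, s1, s2, s3, s4} has 5 states.

5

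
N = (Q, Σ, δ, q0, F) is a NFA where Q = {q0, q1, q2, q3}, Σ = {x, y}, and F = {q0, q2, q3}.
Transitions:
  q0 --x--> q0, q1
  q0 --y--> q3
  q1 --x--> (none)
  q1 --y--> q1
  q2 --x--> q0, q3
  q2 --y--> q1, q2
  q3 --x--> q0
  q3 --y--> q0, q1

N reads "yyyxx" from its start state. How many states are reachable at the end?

Start: {q0}
read y: {q3}
read y: {q0, q1}
read y: {q1, q3}
read x: {q0}
read x: {q0, q1}
Final reachable set {q0, q1} has 2 states.

2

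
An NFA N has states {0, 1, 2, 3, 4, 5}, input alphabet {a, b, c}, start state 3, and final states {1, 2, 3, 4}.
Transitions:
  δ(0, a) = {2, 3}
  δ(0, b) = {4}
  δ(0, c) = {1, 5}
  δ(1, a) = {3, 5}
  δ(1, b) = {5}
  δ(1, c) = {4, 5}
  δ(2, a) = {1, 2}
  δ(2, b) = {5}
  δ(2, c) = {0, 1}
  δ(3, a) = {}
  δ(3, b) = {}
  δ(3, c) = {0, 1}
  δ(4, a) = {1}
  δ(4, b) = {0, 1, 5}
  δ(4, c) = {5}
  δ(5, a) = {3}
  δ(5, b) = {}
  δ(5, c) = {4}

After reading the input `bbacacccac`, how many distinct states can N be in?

0

Start: {3}
read b: {}
The reachable set is empty and stays empty for the remaining 9 symbols.
Final reachable set {} has 0 states.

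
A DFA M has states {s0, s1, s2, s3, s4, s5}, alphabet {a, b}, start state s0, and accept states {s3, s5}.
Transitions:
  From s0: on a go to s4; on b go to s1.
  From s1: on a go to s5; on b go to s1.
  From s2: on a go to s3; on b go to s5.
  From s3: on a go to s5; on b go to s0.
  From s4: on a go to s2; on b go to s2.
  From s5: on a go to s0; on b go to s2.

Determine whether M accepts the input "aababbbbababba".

accepted

s0 --a--> s4
s4 --a--> s2
s2 --b--> s5
s5 --a--> s0
s0 --b--> s1
s1 --b--> s1
s1 --b--> s1
s1 --b--> s1
s1 --a--> s5
s5 --b--> s2
s2 --a--> s3
s3 --b--> s0
s0 --b--> s1
s1 --a--> s5
End in state s5, which is an accepting state.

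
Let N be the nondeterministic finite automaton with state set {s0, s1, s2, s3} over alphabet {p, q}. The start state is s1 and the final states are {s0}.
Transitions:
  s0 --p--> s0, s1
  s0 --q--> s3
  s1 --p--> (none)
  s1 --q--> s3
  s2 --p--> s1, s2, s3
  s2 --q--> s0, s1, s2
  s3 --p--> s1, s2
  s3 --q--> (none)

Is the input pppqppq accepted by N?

Start: {s1}
read p: {}
The reachable set is empty and stays empty for the remaining 6 symbols.
Reachable ∩ accepting = {} — empty.

rejected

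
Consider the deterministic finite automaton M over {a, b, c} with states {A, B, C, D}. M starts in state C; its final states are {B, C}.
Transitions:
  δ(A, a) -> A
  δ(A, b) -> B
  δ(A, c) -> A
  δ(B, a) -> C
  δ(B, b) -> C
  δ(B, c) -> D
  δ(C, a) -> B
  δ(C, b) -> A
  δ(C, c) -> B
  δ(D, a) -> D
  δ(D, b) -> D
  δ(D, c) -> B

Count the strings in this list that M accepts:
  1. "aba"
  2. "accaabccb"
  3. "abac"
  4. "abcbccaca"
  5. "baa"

"aba": accepted
"accaabccb": rejected
"abac": rejected
"abcbccaca": accepted
"baa": rejected

2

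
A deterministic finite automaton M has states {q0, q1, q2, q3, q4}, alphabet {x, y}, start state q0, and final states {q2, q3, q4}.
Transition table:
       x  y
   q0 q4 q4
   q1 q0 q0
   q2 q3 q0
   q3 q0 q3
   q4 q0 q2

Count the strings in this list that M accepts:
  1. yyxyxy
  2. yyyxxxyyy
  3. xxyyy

yyxyxy: accepted
yyyxxxyyy: accepted
xxyyy: rejected

2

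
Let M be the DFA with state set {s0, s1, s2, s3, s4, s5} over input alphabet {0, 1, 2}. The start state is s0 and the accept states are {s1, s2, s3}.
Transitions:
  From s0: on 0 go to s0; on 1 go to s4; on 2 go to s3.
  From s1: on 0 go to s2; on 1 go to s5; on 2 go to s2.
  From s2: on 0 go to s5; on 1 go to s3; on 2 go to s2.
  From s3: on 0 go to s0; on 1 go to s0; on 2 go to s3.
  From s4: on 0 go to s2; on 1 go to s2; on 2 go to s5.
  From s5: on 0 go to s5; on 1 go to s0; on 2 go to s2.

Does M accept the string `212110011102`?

accepted

s0 --2--> s3
s3 --1--> s0
s0 --2--> s3
s3 --1--> s0
s0 --1--> s4
s4 --0--> s2
s2 --0--> s5
s5 --1--> s0
s0 --1--> s4
s4 --1--> s2
s2 --0--> s5
s5 --2--> s2
End in state s2, which is an accepting state.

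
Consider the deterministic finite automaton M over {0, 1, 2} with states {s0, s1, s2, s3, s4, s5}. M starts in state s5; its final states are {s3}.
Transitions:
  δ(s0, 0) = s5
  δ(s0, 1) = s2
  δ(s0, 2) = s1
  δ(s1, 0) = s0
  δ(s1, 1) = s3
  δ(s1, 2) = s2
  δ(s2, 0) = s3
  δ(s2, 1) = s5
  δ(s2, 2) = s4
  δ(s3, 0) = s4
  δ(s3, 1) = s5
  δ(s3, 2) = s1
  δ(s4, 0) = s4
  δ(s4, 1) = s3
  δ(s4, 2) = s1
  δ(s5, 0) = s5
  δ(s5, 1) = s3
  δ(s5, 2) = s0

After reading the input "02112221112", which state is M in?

s5 --0--> s5
s5 --2--> s0
s0 --1--> s2
s2 --1--> s5
s5 --2--> s0
s0 --2--> s1
s1 --2--> s2
s2 --1--> s5
s5 --1--> s3
s3 --1--> s5
s5 --2--> s0

s0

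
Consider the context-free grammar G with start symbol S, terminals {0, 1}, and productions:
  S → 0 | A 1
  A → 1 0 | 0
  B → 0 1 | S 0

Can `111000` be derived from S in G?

no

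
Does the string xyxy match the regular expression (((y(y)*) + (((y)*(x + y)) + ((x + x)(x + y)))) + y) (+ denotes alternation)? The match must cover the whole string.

no

Neither ((y(y)*)+(((y)*(x+y))+((x+x)(x+y)))) nor y matches xyxy.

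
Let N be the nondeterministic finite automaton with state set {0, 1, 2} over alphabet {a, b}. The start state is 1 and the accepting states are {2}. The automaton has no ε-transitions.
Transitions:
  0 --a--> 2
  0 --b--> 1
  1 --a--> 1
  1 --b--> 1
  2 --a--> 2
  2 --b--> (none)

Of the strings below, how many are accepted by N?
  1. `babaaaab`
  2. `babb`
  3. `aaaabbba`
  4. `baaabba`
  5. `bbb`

0

`babaaaab`: rejected
`babb`: rejected
`aaaabbba`: rejected
`baaabba`: rejected
`bbb`: rejected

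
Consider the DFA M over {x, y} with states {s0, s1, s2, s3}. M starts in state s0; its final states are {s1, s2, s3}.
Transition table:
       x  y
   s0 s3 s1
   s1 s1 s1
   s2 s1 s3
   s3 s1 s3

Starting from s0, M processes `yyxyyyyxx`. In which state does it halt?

s1

s0 --y--> s1
s1 --y--> s1
s1 --x--> s1
s1 --y--> s1
s1 --y--> s1
s1 --y--> s1
s1 --y--> s1
s1 --x--> s1
s1 --x--> s1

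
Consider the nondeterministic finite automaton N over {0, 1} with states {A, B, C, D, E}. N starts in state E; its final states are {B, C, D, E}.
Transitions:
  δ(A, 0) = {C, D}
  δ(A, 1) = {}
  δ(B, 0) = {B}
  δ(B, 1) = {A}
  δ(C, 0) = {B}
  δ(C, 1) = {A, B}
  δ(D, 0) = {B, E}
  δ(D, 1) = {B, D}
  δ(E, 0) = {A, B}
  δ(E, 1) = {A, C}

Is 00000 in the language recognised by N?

Start: {E}
read 0: {A, B}
read 0: {B, C, D}
read 0: {B, E}
read 0: {A, B}
read 0: {B, C, D}
Reachable ∩ accepting = {B, C, D} — nonempty.

accepted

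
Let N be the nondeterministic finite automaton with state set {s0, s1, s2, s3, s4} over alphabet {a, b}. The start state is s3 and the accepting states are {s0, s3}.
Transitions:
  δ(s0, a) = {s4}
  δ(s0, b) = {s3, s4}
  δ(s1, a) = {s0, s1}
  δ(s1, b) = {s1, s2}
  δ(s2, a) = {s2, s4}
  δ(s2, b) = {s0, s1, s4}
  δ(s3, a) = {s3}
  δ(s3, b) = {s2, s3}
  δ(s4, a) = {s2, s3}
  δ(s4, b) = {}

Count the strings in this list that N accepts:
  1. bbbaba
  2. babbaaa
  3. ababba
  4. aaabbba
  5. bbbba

bbbaba: accepted
babbaaa: accepted
ababba: accepted
aaabbba: accepted
bbbba: accepted

5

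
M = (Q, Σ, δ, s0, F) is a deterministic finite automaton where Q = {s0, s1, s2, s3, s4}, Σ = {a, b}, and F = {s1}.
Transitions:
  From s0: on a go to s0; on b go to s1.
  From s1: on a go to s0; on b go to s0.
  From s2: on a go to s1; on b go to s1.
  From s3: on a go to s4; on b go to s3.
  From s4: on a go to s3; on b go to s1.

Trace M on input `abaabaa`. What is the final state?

s0 --a--> s0
s0 --b--> s1
s1 --a--> s0
s0 --a--> s0
s0 --b--> s1
s1 --a--> s0
s0 --a--> s0

s0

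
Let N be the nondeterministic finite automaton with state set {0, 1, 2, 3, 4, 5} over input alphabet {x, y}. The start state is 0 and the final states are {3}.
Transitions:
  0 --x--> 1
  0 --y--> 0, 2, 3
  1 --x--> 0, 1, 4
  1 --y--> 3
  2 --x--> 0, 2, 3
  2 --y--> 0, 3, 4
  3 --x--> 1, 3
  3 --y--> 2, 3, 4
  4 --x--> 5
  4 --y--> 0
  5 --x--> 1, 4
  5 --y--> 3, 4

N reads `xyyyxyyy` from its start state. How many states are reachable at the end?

4

Start: {0}
read x: {1}
read y: {3}
read y: {2, 3, 4}
read y: {0, 2, 3, 4}
read x: {0, 1, 2, 3, 5}
read y: {0, 2, 3, 4}
read y: {0, 2, 3, 4}
read y: {0, 2, 3, 4}
Final reachable set {0, 2, 3, 4} has 4 states.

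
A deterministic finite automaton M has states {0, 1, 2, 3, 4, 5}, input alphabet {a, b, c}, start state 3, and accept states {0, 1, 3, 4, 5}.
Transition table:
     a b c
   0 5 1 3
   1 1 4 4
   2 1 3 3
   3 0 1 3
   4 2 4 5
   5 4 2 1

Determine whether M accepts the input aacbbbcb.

3 --a--> 0
0 --a--> 5
5 --c--> 1
1 --b--> 4
4 --b--> 4
4 --b--> 4
4 --c--> 5
5 --b--> 2
End in state 2, which is not an accepting state.

rejected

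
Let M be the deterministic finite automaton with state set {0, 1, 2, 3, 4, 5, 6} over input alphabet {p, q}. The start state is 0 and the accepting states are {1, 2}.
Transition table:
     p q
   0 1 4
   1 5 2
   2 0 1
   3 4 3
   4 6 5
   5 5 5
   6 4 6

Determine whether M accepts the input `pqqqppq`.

accepted

0 --p--> 1
1 --q--> 2
2 --q--> 1
1 --q--> 2
2 --p--> 0
0 --p--> 1
1 --q--> 2
End in state 2, which is an accepting state.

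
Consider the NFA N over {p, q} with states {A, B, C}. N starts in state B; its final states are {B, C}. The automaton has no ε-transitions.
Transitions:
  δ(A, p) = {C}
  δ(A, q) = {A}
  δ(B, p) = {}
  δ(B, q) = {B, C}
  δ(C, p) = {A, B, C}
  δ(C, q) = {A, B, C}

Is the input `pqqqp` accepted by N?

rejected

Start: {B}
read p: {}
The reachable set is empty and stays empty for the remaining 4 symbols.
Reachable ∩ accepting = {} — empty.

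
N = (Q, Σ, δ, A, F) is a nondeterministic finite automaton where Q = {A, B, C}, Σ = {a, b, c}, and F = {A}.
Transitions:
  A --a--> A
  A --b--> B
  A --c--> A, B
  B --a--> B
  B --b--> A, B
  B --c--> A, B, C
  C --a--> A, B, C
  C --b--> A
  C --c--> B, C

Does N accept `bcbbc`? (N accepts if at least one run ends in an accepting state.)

accepted

Start: {A}
read b: {B}
read c: {A, B, C}
read b: {A, B}
read b: {A, B}
read c: {A, B, C}
Reachable ∩ accepting = {A} — nonempty.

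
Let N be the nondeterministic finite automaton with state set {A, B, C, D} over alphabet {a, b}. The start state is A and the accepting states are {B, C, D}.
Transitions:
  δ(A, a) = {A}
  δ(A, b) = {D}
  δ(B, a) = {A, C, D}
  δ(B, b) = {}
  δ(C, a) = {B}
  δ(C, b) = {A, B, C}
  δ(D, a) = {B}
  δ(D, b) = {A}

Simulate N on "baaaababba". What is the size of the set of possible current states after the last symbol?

Start: {A}
read b: {D}
read a: {B}
read a: {A, C, D}
read a: {A, B}
read a: {A, C, D}
read b: {A, B, C, D}
read a: {A, B, C, D}
read b: {A, B, C, D}
read b: {A, B, C, D}
read a: {A, B, C, D}
Final reachable set {A, B, C, D} has 4 states.

4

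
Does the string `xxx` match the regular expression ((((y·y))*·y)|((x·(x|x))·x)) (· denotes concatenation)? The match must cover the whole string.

yes

The right alternative ((x·(x|x))·x) matches xxx.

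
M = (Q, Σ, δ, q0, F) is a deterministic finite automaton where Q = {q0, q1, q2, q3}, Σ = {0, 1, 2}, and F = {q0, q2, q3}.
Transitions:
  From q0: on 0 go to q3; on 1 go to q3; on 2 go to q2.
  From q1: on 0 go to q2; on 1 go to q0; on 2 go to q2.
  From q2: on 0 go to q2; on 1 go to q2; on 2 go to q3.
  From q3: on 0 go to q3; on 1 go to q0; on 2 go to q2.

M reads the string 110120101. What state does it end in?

q2

q0 --1--> q3
q3 --1--> q0
q0 --0--> q3
q3 --1--> q0
q0 --2--> q2
q2 --0--> q2
q2 --1--> q2
q2 --0--> q2
q2 --1--> q2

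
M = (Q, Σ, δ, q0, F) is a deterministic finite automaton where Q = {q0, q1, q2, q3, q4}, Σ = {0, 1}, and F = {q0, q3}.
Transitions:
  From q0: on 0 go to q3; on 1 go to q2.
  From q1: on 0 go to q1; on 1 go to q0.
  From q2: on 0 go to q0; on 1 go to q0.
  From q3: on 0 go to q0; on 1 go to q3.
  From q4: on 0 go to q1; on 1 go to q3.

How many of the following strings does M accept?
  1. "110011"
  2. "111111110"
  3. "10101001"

3

"110011": accepted
"111111110": accepted
"10101001": accepted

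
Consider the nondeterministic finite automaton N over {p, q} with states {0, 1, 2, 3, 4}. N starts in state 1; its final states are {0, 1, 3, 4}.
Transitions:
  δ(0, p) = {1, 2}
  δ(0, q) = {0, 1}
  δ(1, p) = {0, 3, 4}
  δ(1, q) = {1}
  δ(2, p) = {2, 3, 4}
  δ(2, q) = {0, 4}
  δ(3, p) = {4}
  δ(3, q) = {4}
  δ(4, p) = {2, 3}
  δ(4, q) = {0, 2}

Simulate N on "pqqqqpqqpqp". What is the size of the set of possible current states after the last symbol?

Start: {1}
read p: {0, 3, 4}
read q: {0, 1, 2, 4}
read q: {0, 1, 2, 4}
read q: {0, 1, 2, 4}
read q: {0, 1, 2, 4}
read p: {0, 1, 2, 3, 4}
read q: {0, 1, 2, 4}
read q: {0, 1, 2, 4}
read p: {0, 1, 2, 3, 4}
read q: {0, 1, 2, 4}
read p: {0, 1, 2, 3, 4}
Final reachable set {0, 1, 2, 3, 4} has 5 states.

5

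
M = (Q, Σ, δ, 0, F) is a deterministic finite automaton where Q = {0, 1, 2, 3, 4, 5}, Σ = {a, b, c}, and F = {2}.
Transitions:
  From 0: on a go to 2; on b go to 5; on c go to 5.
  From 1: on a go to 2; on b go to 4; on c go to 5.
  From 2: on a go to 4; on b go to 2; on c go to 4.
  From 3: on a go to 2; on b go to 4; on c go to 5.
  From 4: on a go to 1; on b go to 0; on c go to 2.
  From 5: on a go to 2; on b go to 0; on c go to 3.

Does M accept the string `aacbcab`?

rejected

0 --a--> 2
2 --a--> 4
4 --c--> 2
2 --b--> 2
2 --c--> 4
4 --a--> 1
1 --b--> 4
End in state 4, which is not an accepting state.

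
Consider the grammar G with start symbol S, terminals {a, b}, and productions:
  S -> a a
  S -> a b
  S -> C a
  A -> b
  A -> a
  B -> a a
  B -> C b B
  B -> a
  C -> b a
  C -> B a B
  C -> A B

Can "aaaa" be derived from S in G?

yes

S ⇒ Ca ⇒ BaBa ⇒ aaBa ⇒ aaaa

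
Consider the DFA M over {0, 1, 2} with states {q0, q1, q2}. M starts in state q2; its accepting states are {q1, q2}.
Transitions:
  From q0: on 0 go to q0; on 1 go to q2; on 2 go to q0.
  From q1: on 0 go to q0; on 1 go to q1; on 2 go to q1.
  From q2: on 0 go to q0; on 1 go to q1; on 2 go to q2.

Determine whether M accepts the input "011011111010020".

rejected

q2 --0--> q0
q0 --1--> q2
q2 --1--> q1
q1 --0--> q0
q0 --1--> q2
q2 --1--> q1
q1 --1--> q1
q1 --1--> q1
q1 --1--> q1
q1 --0--> q0
q0 --1--> q2
q2 --0--> q0
q0 --0--> q0
q0 --2--> q0
q0 --0--> q0
End in state q0, which is not an accepting state.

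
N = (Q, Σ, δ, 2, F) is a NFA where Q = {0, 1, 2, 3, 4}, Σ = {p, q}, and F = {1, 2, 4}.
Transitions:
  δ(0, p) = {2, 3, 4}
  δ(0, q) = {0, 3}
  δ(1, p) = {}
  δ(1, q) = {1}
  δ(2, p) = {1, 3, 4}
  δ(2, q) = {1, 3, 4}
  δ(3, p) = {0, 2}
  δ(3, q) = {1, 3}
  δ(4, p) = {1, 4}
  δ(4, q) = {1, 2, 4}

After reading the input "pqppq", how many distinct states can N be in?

Start: {2}
read p: {1, 3, 4}
read q: {1, 2, 3, 4}
read p: {0, 1, 2, 3, 4}
read p: {0, 1, 2, 3, 4}
read q: {0, 1, 2, 3, 4}
Final reachable set {0, 1, 2, 3, 4} has 5 states.

5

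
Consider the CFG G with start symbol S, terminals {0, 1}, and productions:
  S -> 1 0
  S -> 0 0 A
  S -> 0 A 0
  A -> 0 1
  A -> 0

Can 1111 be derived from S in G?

no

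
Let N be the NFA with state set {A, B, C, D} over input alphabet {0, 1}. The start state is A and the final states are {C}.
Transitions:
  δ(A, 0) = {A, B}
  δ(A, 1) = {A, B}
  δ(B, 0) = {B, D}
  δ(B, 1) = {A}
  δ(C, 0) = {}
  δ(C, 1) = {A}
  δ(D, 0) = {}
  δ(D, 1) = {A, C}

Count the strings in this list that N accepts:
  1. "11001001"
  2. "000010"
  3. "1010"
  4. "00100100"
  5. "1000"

1

"11001001": accepted
"000010": rejected
"1010": rejected
"00100100": rejected
"1000": rejected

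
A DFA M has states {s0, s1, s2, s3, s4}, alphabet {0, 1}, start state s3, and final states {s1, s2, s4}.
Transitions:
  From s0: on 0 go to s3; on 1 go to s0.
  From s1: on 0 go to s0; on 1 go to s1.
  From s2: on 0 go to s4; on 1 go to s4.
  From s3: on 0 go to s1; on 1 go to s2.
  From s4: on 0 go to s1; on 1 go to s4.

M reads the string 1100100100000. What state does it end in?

s3 --1--> s2
s2 --1--> s4
s4 --0--> s1
s1 --0--> s0
s0 --1--> s0
s0 --0--> s3
s3 --0--> s1
s1 --1--> s1
s1 --0--> s0
s0 --0--> s3
s3 --0--> s1
s1 --0--> s0
s0 --0--> s3

s3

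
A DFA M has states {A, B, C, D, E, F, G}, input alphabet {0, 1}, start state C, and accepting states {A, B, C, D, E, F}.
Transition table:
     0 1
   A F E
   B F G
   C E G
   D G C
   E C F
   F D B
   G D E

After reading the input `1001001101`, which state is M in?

C --1--> G
G --0--> D
D --0--> G
G --1--> E
E --0--> C
C --0--> E
E --1--> F
F --1--> B
B --0--> F
F --1--> B

B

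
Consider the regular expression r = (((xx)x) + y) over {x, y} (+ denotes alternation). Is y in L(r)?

yes

The right alternative y matches y.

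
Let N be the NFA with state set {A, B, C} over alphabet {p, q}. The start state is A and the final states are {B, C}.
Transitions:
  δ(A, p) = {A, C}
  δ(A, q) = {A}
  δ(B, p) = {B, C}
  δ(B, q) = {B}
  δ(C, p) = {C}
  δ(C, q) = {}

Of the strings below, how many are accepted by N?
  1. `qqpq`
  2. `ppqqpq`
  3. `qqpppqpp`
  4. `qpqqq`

1

`qqpq`: rejected
`ppqqpq`: rejected
`qqpppqpp`: accepted
`qpqqq`: rejected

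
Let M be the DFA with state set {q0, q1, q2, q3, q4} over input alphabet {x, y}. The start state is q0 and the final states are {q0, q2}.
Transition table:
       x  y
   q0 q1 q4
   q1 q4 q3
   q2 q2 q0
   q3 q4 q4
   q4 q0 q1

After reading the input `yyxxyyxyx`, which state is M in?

q0 --y--> q4
q4 --y--> q1
q1 --x--> q4
q4 --x--> q0
q0 --y--> q4
q4 --y--> q1
q1 --x--> q4
q4 --y--> q1
q1 --x--> q4

q4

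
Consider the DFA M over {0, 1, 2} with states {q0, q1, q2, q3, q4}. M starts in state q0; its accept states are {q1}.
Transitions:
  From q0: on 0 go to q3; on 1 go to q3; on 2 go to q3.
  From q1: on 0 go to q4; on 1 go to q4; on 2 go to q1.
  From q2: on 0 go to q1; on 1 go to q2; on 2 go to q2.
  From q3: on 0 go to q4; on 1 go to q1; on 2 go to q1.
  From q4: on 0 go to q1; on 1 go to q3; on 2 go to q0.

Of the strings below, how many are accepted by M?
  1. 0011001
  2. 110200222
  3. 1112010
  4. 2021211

0011001: rejected
110200222: accepted
1112010: rejected
2021211: rejected

1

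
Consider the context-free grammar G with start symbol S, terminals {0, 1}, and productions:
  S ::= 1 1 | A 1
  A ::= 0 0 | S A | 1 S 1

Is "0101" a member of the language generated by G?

no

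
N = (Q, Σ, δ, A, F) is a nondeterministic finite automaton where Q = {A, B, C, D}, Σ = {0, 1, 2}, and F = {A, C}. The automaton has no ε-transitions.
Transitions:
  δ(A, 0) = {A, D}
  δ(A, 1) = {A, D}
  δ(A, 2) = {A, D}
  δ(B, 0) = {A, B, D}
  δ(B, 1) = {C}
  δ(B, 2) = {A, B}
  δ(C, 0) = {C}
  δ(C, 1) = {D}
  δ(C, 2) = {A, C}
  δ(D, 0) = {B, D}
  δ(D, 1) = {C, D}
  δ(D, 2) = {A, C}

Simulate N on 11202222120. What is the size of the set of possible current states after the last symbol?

4

Start: {A}
read 1: {A, D}
read 1: {A, C, D}
read 2: {A, C, D}
read 0: {A, B, C, D}
read 2: {A, B, C, D}
read 2: {A, B, C, D}
read 2: {A, B, C, D}
read 2: {A, B, C, D}
read 1: {A, C, D}
read 2: {A, C, D}
read 0: {A, B, C, D}
Final reachable set {A, B, C, D} has 4 states.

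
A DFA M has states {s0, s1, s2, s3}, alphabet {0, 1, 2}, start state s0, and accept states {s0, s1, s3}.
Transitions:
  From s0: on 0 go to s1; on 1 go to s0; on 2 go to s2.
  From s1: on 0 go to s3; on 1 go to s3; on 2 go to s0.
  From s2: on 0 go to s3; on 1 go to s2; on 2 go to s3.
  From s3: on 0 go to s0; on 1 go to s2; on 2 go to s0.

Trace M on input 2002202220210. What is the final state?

s0 --2--> s2
s2 --0--> s3
s3 --0--> s0
s0 --2--> s2
s2 --2--> s3
s3 --0--> s0
s0 --2--> s2
s2 --2--> s3
s3 --2--> s0
s0 --0--> s1
s1 --2--> s0
s0 --1--> s0
s0 --0--> s1

s1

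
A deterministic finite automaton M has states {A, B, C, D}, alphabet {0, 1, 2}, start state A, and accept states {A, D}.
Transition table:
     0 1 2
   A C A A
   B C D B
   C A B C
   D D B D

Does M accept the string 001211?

A --0--> C
C --0--> A
A --1--> A
A --2--> A
A --1--> A
A --1--> A
End in state A, which is an accepting state.

accepted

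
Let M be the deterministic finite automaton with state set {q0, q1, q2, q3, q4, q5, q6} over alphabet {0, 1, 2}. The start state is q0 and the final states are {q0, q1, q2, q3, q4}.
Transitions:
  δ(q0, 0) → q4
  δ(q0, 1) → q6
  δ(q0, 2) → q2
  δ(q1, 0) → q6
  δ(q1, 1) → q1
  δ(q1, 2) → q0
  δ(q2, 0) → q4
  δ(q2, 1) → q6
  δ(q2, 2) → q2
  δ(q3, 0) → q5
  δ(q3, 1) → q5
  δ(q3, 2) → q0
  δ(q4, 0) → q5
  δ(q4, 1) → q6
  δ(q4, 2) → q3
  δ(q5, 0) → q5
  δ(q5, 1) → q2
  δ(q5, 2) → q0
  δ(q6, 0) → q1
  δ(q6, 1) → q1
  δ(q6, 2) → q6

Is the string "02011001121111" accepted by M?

q0 --0--> q4
q4 --2--> q3
q3 --0--> q5
q5 --1--> q2
q2 --1--> q6
q6 --0--> q1
q1 --0--> q6
q6 --1--> q1
q1 --1--> q1
q1 --2--> q0
q0 --1--> q6
q6 --1--> q1
q1 --1--> q1
q1 --1--> q1
End in state q1, which is an accepting state.

accepted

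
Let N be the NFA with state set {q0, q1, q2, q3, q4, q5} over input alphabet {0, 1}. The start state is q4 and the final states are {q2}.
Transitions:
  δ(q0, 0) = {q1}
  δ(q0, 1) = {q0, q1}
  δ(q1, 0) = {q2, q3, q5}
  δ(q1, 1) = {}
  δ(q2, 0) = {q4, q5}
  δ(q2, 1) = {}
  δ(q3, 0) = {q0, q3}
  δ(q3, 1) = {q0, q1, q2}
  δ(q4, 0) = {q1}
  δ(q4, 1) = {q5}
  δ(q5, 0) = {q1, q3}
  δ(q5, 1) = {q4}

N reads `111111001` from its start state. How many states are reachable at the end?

4

Start: {q4}
read 1: {q5}
read 1: {q4}
read 1: {q5}
read 1: {q4}
read 1: {q5}
read 1: {q4}
read 0: {q1}
read 0: {q2, q3, q5}
read 1: {q0, q1, q2, q4}
Final reachable set {q0, q1, q2, q4} has 4 states.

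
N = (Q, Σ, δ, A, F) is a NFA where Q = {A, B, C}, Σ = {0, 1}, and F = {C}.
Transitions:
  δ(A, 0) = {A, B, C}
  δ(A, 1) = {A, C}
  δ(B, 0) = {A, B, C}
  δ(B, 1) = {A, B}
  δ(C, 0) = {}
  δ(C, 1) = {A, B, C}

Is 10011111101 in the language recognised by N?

accepted

Start: {A}
read 1: {A, C}
read 0: {A, B, C}
read 0: {A, B, C}
read 1: {A, B, C}
read 1: {A, B, C}
read 1: {A, B, C}
read 1: {A, B, C}
read 1: {A, B, C}
read 1: {A, B, C}
read 0: {A, B, C}
read 1: {A, B, C}
Reachable ∩ accepting = {C} — nonempty.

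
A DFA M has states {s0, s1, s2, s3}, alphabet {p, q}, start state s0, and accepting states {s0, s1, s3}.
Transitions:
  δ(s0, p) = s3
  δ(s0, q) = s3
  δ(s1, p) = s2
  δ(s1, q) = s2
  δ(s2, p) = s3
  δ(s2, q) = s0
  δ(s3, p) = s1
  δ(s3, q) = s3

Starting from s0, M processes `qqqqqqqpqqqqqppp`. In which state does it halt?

s0 --q--> s3
s3 --q--> s3
s3 --q--> s3
s3 --q--> s3
s3 --q--> s3
s3 --q--> s3
s3 --q--> s3
s3 --p--> s1
s1 --q--> s2
s2 --q--> s0
s0 --q--> s3
s3 --q--> s3
s3 --q--> s3
s3 --p--> s1
s1 --p--> s2
s2 --p--> s3

s3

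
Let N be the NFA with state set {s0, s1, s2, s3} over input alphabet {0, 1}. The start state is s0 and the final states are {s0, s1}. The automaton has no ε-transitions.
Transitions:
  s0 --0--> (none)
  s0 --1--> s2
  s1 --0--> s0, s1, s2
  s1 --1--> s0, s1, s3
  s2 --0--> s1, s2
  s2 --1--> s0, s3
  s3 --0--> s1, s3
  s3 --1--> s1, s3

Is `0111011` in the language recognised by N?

Start: {s0}
read 0: {}
The reachable set is empty and stays empty for the remaining 6 symbols.
Reachable ∩ accepting = {} — empty.

rejected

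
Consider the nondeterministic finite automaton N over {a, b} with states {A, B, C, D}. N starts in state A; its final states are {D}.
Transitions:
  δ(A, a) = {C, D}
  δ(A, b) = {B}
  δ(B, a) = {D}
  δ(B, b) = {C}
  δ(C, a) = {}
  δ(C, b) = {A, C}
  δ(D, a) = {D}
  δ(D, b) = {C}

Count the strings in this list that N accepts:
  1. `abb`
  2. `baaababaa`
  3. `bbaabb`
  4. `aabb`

`abb`: rejected
`baaababaa`: rejected
`bbaabb`: rejected
`aabb`: rejected

0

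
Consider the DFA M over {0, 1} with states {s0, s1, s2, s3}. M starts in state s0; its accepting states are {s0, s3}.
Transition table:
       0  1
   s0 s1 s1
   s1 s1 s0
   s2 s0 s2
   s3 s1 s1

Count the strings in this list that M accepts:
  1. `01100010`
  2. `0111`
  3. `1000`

`01100010`: rejected
`0111`: accepted
`1000`: rejected

1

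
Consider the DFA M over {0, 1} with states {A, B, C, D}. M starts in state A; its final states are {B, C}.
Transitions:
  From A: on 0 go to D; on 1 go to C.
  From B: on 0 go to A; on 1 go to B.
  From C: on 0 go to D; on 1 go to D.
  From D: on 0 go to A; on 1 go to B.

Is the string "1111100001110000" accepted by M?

A --1--> C
C --1--> D
D --1--> B
B --1--> B
B --1--> B
B --0--> A
A --0--> D
D --0--> A
A --0--> D
D --1--> B
B --1--> B
B --1--> B
B --0--> A
A --0--> D
D --0--> A
A --0--> D
End in state D, which is not an accepting state.

rejected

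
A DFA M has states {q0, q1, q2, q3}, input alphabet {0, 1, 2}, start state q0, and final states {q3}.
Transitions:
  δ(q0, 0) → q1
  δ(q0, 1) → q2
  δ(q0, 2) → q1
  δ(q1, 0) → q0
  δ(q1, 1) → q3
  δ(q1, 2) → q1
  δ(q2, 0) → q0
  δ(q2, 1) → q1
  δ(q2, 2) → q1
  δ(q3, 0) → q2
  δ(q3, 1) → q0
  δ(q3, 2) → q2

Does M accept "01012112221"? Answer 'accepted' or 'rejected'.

q0 --0--> q1
q1 --1--> q3
q3 --0--> q2
q2 --1--> q1
q1 --2--> q1
q1 --1--> q3
q3 --1--> q0
q0 --2--> q1
q1 --2--> q1
q1 --2--> q1
q1 --1--> q3
End in state q3, which is an accepting state.

accepted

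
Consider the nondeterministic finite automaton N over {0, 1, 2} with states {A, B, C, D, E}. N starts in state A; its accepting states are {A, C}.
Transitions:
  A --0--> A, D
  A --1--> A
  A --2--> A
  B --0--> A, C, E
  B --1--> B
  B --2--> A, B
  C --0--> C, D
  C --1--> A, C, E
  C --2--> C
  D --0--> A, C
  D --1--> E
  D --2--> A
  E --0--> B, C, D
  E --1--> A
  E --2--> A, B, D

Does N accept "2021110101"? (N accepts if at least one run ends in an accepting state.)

Start: {A}
read 2: {A}
read 0: {A, D}
read 2: {A}
read 1: {A}
read 1: {A}
read 1: {A}
read 0: {A, D}
read 1: {A, E}
read 0: {A, B, C, D}
read 1: {A, B, C, E}
Reachable ∩ accepting = {A, C} — nonempty.

accepted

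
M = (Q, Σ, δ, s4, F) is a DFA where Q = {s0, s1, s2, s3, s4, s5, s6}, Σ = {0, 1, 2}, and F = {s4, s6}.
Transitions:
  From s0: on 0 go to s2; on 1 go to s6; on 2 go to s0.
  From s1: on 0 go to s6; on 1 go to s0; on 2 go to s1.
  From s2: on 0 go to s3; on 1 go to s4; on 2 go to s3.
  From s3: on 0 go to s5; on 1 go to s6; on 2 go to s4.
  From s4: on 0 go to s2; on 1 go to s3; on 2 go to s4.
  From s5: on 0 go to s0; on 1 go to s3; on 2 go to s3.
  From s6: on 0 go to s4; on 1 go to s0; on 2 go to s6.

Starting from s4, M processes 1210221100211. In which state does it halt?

s4 --1--> s3
s3 --2--> s4
s4 --1--> s3
s3 --0--> s5
s5 --2--> s3
s3 --2--> s4
s4 --1--> s3
s3 --1--> s6
s6 --0--> s4
s4 --0--> s2
s2 --2--> s3
s3 --1--> s6
s6 --1--> s0

s0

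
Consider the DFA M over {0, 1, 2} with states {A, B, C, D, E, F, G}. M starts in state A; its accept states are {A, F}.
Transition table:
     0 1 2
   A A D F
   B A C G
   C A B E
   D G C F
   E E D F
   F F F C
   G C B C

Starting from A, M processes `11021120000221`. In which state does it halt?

A --1--> D
D --1--> C
C --0--> A
A --2--> F
F --1--> F
F --1--> F
F --2--> C
C --0--> A
A --0--> A
A --0--> A
A --0--> A
A --2--> F
F --2--> C
C --1--> B

B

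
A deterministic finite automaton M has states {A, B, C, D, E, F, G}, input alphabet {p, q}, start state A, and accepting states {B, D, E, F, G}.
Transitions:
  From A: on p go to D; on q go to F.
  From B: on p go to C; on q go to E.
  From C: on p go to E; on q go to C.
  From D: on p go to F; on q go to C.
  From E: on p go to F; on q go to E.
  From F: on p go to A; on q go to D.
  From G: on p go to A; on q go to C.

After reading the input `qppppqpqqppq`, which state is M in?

A --q--> F
F --p--> A
A --p--> D
D --p--> F
F --p--> A
A --q--> F
F --p--> A
A --q--> F
F --q--> D
D --p--> F
F --p--> A
A --q--> F

F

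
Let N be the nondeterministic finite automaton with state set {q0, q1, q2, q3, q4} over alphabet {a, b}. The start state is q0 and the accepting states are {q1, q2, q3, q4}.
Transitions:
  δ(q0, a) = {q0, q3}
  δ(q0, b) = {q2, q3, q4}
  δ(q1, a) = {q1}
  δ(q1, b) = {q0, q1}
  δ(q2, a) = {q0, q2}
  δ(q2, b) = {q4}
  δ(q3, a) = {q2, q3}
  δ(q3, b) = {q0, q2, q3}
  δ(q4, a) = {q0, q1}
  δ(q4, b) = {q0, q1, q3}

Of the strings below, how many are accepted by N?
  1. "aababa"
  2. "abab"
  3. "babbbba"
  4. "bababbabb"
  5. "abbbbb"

"aababa": accepted
"abab": accepted
"babbbba": accepted
"bababbabb": accepted
"abbbbb": accepted

5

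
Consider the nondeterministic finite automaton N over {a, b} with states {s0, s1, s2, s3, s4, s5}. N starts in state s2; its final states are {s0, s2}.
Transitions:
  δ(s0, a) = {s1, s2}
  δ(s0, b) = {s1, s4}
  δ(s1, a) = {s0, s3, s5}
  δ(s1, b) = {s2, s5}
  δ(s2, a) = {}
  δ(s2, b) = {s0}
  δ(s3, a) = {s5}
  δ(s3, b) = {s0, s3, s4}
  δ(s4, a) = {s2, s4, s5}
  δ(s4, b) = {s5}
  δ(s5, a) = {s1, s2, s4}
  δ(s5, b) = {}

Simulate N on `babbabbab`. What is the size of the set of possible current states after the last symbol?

6

Start: {s2}
read b: {s0}
read a: {s1, s2}
read b: {s0, s2, s5}
read b: {s0, s1, s4}
read a: {s0, s1, s2, s3, s4, s5}
read b: {s0, s1, s2, s3, s4, s5}
read b: {s0, s1, s2, s3, s4, s5}
read a: {s0, s1, s2, s3, s4, s5}
read b: {s0, s1, s2, s3, s4, s5}
Final reachable set {s0, s1, s2, s3, s4, s5} has 6 states.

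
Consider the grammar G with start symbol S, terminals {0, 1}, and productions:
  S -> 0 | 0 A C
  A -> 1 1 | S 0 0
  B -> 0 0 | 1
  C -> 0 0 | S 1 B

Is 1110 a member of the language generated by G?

no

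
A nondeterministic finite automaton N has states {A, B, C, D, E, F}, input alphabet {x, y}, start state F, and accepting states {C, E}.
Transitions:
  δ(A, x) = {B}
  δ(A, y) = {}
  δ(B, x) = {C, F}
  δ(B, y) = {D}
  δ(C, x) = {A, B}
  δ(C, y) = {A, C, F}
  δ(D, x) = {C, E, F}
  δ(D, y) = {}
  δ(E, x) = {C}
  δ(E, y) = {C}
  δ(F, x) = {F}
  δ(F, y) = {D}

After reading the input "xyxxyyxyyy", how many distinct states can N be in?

4

Start: {F}
read x: {F}
read y: {D}
read x: {C, E, F}
read x: {A, B, C, F}
read y: {A, C, D, F}
read y: {A, C, D, F}
read x: {A, B, C, E, F}
read y: {A, C, D, F}
read y: {A, C, D, F}
read y: {A, C, D, F}
Final reachable set {A, C, D, F} has 4 states.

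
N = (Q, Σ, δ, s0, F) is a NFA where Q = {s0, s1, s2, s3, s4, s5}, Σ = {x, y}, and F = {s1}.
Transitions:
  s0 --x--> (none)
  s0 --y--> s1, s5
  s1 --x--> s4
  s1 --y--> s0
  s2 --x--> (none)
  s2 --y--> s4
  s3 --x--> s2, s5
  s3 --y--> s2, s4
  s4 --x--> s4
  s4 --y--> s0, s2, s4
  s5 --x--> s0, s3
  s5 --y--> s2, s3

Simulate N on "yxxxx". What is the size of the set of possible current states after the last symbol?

Start: {s0}
read y: {s1, s5}
read x: {s0, s3, s4}
read x: {s2, s4, s5}
read x: {s0, s3, s4}
read x: {s2, s4, s5}
Final reachable set {s2, s4, s5} has 3 states.

3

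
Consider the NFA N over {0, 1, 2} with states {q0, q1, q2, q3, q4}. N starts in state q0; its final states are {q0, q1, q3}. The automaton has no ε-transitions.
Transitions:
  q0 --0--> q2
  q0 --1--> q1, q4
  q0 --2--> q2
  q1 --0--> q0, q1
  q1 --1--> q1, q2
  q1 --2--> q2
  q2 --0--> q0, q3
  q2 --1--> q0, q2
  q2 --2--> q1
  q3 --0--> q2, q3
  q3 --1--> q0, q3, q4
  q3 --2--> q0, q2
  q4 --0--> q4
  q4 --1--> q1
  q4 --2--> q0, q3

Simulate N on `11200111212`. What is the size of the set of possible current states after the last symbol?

4

Start: {q0}
read 1: {q1, q4}
read 1: {q1, q2}
read 2: {q1, q2}
read 0: {q0, q1, q3}
read 0: {q0, q1, q2, q3}
read 1: {q0, q1, q2, q3, q4}
read 1: {q0, q1, q2, q3, q4}
read 1: {q0, q1, q2, q3, q4}
read 2: {q0, q1, q2, q3}
read 1: {q0, q1, q2, q3, q4}
read 2: {q0, q1, q2, q3}
Final reachable set {q0, q1, q2, q3} has 4 states.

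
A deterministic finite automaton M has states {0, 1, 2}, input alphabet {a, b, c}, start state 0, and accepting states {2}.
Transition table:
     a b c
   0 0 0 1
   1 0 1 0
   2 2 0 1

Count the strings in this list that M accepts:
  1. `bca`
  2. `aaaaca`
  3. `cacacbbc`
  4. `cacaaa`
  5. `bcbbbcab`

`bca`: rejected
`aaaaca`: rejected
`cacacbbc`: rejected
`cacaaa`: rejected
`bcbbbcab`: rejected

0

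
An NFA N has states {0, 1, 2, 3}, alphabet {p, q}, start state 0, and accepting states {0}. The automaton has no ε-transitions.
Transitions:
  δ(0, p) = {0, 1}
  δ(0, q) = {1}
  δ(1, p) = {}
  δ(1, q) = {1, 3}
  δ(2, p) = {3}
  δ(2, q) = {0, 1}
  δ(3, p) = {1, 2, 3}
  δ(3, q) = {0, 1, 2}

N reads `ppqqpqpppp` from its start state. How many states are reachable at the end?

4

Start: {0}
read p: {0, 1}
read p: {0, 1}
read q: {1, 3}
read q: {0, 1, 2, 3}
read p: {0, 1, 2, 3}
read q: {0, 1, 2, 3}
read p: {0, 1, 2, 3}
read p: {0, 1, 2, 3}
read p: {0, 1, 2, 3}
read p: {0, 1, 2, 3}
Final reachable set {0, 1, 2, 3} has 4 states.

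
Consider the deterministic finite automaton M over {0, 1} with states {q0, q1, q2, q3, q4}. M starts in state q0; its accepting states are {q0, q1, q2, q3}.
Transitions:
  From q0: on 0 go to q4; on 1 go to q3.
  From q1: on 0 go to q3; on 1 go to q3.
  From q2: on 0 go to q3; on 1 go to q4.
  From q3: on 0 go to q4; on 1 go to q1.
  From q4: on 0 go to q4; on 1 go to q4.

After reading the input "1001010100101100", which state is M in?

q0 --1--> q3
q3 --0--> q4
q4 --0--> q4
q4 --1--> q4
q4 --0--> q4
q4 --1--> q4
q4 --0--> q4
q4 --1--> q4
q4 --0--> q4
q4 --0--> q4
q4 --1--> q4
q4 --0--> q4
q4 --1--> q4
q4 --1--> q4
q4 --0--> q4
q4 --0--> q4

q4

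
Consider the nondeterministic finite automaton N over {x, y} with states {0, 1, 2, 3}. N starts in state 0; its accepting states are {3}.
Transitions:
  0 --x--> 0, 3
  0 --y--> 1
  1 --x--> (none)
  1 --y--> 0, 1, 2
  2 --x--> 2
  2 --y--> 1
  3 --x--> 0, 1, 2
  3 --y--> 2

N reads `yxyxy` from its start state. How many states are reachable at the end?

0

Start: {0}
read y: {1}
read x: {}
The reachable set is empty and stays empty for the remaining 3 symbols.
Final reachable set {} has 0 states.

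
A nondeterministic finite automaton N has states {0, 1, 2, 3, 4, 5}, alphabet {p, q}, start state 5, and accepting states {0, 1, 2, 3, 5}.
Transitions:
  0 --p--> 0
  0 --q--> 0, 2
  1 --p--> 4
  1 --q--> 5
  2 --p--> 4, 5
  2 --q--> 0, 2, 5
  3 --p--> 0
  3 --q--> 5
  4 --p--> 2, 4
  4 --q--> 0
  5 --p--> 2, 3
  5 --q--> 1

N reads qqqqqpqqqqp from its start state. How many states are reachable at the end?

5

Start: {5}
read q: {1}
read q: {5}
read q: {1}
read q: {5}
read q: {1}
read p: {4}
read q: {0}
read q: {0, 2}
read q: {0, 2, 5}
read q: {0, 1, 2, 5}
read p: {0, 2, 3, 4, 5}
Final reachable set {0, 2, 3, 4, 5} has 5 states.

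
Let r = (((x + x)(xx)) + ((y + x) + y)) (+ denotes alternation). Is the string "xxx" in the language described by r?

The left alternative ((x+x)(xx)) matches xxx.

yes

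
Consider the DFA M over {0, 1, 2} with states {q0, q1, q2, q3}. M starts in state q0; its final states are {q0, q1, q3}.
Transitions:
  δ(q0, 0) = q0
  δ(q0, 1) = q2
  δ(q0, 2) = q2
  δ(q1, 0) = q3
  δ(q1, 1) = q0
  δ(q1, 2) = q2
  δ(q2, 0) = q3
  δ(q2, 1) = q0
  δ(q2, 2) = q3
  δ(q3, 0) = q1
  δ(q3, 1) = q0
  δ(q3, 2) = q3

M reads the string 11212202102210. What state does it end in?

q0 --1--> q2
q2 --1--> q0
q0 --2--> q2
q2 --1--> q0
q0 --2--> q2
q2 --2--> q3
q3 --0--> q1
q1 --2--> q2
q2 --1--> q0
q0 --0--> q0
q0 --2--> q2
q2 --2--> q3
q3 --1--> q0
q0 --0--> q0

q0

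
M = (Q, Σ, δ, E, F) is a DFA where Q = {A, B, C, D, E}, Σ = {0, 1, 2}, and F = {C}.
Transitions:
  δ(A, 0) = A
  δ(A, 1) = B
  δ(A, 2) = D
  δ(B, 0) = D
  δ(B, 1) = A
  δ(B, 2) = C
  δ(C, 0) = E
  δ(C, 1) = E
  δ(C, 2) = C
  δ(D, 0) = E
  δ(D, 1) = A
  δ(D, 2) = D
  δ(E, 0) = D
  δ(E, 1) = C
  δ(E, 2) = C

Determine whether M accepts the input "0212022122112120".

rejected

E --0--> D
D --2--> D
D --1--> A
A --2--> D
D --0--> E
E --2--> C
C --2--> C
C --1--> E
E --2--> C
C --2--> C
C --1--> E
E --1--> C
C --2--> C
C --1--> E
E --2--> C
C --0--> E
End in state E, which is not an accepting state.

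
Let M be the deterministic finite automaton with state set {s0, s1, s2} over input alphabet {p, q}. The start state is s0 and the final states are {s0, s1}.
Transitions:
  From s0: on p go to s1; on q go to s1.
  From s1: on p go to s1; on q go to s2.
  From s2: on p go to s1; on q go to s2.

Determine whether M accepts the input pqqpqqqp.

s0 --p--> s1
s1 --q--> s2
s2 --q--> s2
s2 --p--> s1
s1 --q--> s2
s2 --q--> s2
s2 --q--> s2
s2 --p--> s1
End in state s1, which is an accepting state.

accepted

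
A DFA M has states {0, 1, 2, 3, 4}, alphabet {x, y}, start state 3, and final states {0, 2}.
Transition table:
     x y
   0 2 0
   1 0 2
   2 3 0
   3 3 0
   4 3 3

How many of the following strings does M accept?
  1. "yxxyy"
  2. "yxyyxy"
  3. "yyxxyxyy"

3

"yxxyy": accepted
"yxyyxy": accepted
"yyxxyxyy": accepted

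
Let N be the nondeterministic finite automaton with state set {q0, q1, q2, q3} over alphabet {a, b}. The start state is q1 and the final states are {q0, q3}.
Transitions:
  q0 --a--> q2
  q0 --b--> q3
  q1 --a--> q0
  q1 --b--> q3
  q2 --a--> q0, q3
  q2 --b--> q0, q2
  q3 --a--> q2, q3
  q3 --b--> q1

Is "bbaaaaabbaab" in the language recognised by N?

accepted

Start: {q1}
read b: {q3}
read b: {q1}
read a: {q0}
read a: {q2}
read a: {q0, q3}
read a: {q2, q3}
read a: {q0, q2, q3}
read b: {q0, q1, q2, q3}
read b: {q0, q1, q2, q3}
read a: {q0, q2, q3}
read a: {q0, q2, q3}
read b: {q0, q1, q2, q3}
Reachable ∩ accepting = {q0, q3} — nonempty.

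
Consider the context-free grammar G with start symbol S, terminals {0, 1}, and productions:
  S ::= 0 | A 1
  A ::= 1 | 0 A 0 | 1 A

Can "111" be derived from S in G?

S ⇒ A1 ⇒ 1A1 ⇒ 111

yes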